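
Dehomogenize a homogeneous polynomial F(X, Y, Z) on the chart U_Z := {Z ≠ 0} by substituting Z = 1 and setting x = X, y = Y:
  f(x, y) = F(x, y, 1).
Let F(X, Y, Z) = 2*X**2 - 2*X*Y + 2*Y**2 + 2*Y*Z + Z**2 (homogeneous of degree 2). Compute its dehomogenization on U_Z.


f(x, y) = 2*x**2 - 2*x*y + 2*y**2 + 2*y + 1

On U_Z we set Z = 1. Each monomial c·X^i·Y^j·Z^k in F becomes c·x^i·y^j·1^k = c·x^i·y^j.
Substituting Z = 1: F(X, Y, 1) = 2*x**2 - 2*x*y + 2*y**2 + 2*y + 1.
Note: deg(f) ≤ deg(F) = 2; strict inequality happens when F is divisible by Z (lost terms).


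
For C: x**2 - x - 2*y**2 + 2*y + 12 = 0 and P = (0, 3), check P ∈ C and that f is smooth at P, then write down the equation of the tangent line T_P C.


Tangent line at P: -x - 10*y + 30 = 0.

Step 1: f(0, 3) = 0, so P lies on C.
Step 2: partial derivatives
  f_x(x, y) = 2*x - 1, f_y(x, y) = 2 - 4*y.
  f_x(P) = -1, f_y(P) = -10 (gradient nonzero, so P is smooth).
Step 3: tangent line at P: -1·(x − 0) + -10·(y − 3) = 0.
Expanding: -x - 10*y + 30 = 0.


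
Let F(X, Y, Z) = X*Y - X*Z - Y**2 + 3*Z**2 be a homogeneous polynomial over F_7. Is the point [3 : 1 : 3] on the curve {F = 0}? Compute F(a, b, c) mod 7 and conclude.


F(3,1,3) ≡ 6 (mod 7); P is NOT on the curve.

Evaluate F(3, 1, 3) term-by-term (mod 7).
  X*Y ↦ 1·3·1·1 = 3
  -X*Z ↦ -1·3·1·3 = -9
  -Y**2 ↦ -1·1·1·1 = -1
  3*Z**2 ↦ 3·1·1·9 = 27
Sum: F(3, 1, 3) = (3) + (-9) + (-1) + (27) = 20.
Reducing mod 7: 20 ≡ 6 (mod 7).
Since F(a, b, c) ≡ 6 ≠ 0 (mod 7), P does NOT lie on the curve.


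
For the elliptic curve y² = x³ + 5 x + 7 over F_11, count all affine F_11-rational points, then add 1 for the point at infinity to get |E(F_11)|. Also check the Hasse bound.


Affine points = {(2, 5), (2, 6), (3, 4), (3, 7), (4, 5), (4, 6), (5, 5), (5, 6), (6, 0), (7, 0), (8, 3), (8, 8), (9, 0), (10, 1), (10, 10)}; affine count = 15; |E(F_11)| = 16.

Discriminant check: Δ ∝ 4a³ + 27b² = 4·5³ + 27·7² = 4·125 + 27·49 ≡ 8 (mod 11). Nonzero ⇒ E is nonsingular.
For each x ∈ F_11, compute rhs = x³ + 5·x + 7 mod 11, then count y ∈ F_11 with y² ≡ rhs.
  x = 0: rhs = 7, matching y values: none (0 points).
  x = 1: rhs = 2, matching y values: none (0 points).
  x = 2: rhs = 3, matching y values: 5, 6 (2 points).
  x = 3: rhs = 5, matching y values: 4, 7 (2 points).
  x = 4: rhs = 3, matching y values: 5, 6 (2 points).
  x = 5: rhs = 3, matching y values: 5, 6 (2 points).
  x = 6: rhs = 0, matching y values: 0 (1 points).
  x = 7: rhs = 0, matching y values: 0 (1 points).
  x = 8: rhs = 9, matching y values: 3, 8 (2 points).
  x = 9: rhs = 0, matching y values: 0 (1 points).
  x = 10: rhs = 1, matching y values: 1, 10 (2 points).
Total affine count: 15.
Full point count |E(F_11)| = 15 + 1 = 16.
Hasse bound: |16 − (11+1)| = |4| = 4 ≤ 2√11 ≈ 6.6332 ✓.


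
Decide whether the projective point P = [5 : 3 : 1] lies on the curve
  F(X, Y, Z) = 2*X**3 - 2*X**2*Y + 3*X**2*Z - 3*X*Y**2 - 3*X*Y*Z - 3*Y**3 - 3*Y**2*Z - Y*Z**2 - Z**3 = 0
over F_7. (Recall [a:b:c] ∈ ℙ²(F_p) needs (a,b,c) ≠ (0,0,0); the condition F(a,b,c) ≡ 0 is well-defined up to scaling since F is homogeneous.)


F(5,3,1) ≡ 2 (mod 7); P is NOT on the curve.

Evaluate F(5, 3, 1) term-by-term (mod 7).
  2*X**3 ↦ 2·125·1·1 = 250
  -2*X**2*Y ↦ -2·25·3·1 = -150
  3*X**2*Z ↦ 3·25·1·1 = 75
  -3*X*Y**2 ↦ -3·5·9·1 = -135
  -3*X*Y*Z ↦ -3·5·3·1 = -45
  -3*Y**3 ↦ -3·1·27·1 = -81
  -3*Y**2*Z ↦ -3·1·9·1 = -27
  -Y*Z**2 ↦ -1·1·3·1 = -3
  -Z**3 ↦ -1·1·1·1 = -1
Sum: F(5, 3, 1) = (250) + (-150) + (75) + (-135) + (-45) + (-81) + (-27) + (-3) + (-1) = -117.
Reducing mod 7: -117 ≡ 2 (mod 7).
Since F(a, b, c) ≡ 2 ≠ 0 (mod 7), P does NOT lie on the curve.


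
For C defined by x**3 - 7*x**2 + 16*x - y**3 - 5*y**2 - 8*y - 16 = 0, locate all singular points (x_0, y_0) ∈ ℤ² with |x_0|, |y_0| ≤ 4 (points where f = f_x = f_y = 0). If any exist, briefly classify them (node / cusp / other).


Singular points: {(2, -2)}; classification: node.

Compute partial derivatives:
  f_x = 3*x**2 - 14*x + 16.
  f_y = -3*y**2 - 10*y - 8.
Scan x_0 ∈ {−4, ..., 4}. For each x_0, f_y(x_0, y) is a polynomial in y; find its integer roots y ∈ {−4, ..., 4}, then test f_x and f at those candidates.
  x = -4: f_y(-4, y) = -3*y**2 - 10*y - 8; vanishes at y ∈ {-2}. (-4, -2): f_x = 120 ≠ 0.
  x = -3: f_y(-3, y) = -3*y**2 - 10*y - 8; vanishes at y ∈ {-2}. (-3, -2): f_x = 85 ≠ 0.
  x = -2: f_y(-2, y) = -3*y**2 - 10*y - 8; vanishes at y ∈ {-2}. (-2, -2): f_x = 56 ≠ 0.
  x = -1: f_y(-1, y) = -3*y**2 - 10*y - 8; vanishes at y ∈ {-2}. (-1, -2): f_x = 33 ≠ 0.
  x = 0: f_y(0, y) = -3*y**2 - 10*y - 8; vanishes at y ∈ {-2}. (0, -2): f_x = 16 ≠ 0.
  x = 1: f_y(1, y) = -3*y**2 - 10*y - 8; vanishes at y ∈ {-2}. (1, -2): f_x = 5 ≠ 0.
  x = 2: f_y(2, y) = -3*y**2 - 10*y - 8; vanishes at y ∈ {-2}. (2, -2): f_x = 0, f = 0 — SINGULAR.
  x = 3: f_y(3, y) = -3*y**2 - 10*y - 8; vanishes at y ∈ {-2}. (3, -2): f_x = 1 ≠ 0.
  x = 4: f_y(4, y) = -3*y**2 - 10*y - 8; vanishes at y ∈ {-2}. (4, -2): f_x = 8 ≠ 0.
Only singular point on the grid: (2, -2).
Classify: substitute x = 2 + u, y = -2 + v and expand: f = u**3 - u**2 - v**3 + v**2.
No constant or linear terms (consistent with a singular point). Quadratic part: -u**2 + v**2. Cubic part: u**3 - v**3.
The quadratic part v**2 - u**2 = (v − u)(v + u) splits into two distinct linear factors, so there are two distinct tangent lines y − -2 = ±(x − 2) — this is a node (ordinary double point).
Classification: node.


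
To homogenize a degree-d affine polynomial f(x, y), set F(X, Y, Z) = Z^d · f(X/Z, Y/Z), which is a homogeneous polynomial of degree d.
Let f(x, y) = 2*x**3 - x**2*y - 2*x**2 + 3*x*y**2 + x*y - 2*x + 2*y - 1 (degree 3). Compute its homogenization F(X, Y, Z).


F(X, Y, Z) = 2*X**3 - X**2*Y - 2*X**2*Z + 3*X*Y**2 + X*Y*Z - 2*X*Z**2 + 2*Y*Z**2 - Z**3

deg(f) = 3.
Substitute x = X/Z, y = Y/Z into f, then multiply by Z^3.
  monomial 2·x^3·y^0 ↦ 2·X^3·Y^0·Z^0.
  monomial -1·x^2·y^1 ↦ -1·X^2·Y^1·Z^0.
  monomial -2·x^2·y^0 ↦ -2·X^2·Y^0·Z^1.
  monomial 3·x^1·y^2 ↦ 3·X^1·Y^2·Z^0.
  monomial 1·x^1·y^1 ↦ 1·X^1·Y^1·Z^1.
  monomial -2·x^1·y^0 ↦ -2·X^1·Y^0·Z^2.
  monomial 2·x^0·y^1 ↦ 2·X^0·Y^1·Z^2.
  monomial -1·x^0·y^0 ↦ -1·X^0·Y^0·Z^3.
Collecting: F(X, Y, Z) = 2*X**3 - X**2*Y - 2*X**2*Z + 3*X*Y**2 + X*Y*Z - 2*X*Z**2 + 2*Y*Z**2 - Z**3.


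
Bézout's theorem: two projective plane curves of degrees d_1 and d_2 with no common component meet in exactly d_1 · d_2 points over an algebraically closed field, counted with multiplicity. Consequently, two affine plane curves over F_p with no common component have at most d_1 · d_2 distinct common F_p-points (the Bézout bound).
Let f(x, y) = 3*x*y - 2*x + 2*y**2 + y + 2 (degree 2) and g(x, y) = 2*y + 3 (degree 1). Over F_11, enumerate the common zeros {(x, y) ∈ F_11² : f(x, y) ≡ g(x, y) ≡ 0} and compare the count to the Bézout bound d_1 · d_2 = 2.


Common zeros: {(5, 4)}; count = 1; Bézout bound = 2.

deg(f) = 2, deg(g) = 1, so Bézout bound = 2.
Scan x ∈ F_11. For each x, list the y ∈ F_11 with f(x, y) ≡ 0 and those with g(x, y) ≡ 0 (mod 11); the common zeros in that column are the intersection.
  x = 0: f ≡ 0 at y ∈ ∅; g ≡ 0 at y ∈ {4}; common: ∅.
  x = 1: f ≡ 0 at y ∈ {0, 9}; g ≡ 0 at y ∈ {4}; common: ∅.
  x = 2: f ≡ 0 at y ∈ ∅; g ≡ 0 at y ∈ {4}; common: ∅.
  x = 3: f ≡ 0 at y ∈ {3}; g ≡ 0 at y ∈ {4}; common: ∅.
  x = 4: f ≡ 0 at y ∈ ∅; g ≡ 0 at y ∈ {4}; common: ∅.
  x = 5: f ≡ 0 at y ∈ {4, 10}; g ≡ 0 at y ∈ {4}; common: {4}.
  x = 6: f ≡ 0 at y ∈ {1, 6}; g ≡ 0 at y ∈ {4}; common: ∅.
  x = 7: f ≡ 0 at y ∈ ∅; g ≡ 0 at y ∈ {4}; common: ∅.
  x = 8: f ≡ 0 at y ∈ {2}; g ≡ 0 at y ∈ {4}; common: ∅.
  x = 9: f ≡ 0 at y ∈ ∅; g ≡ 0 at y ∈ {4}; common: ∅.
  x = 10: f ≡ 0 at y ∈ {5, 7}; g ≡ 0 at y ∈ {4}; common: ∅.
Collecting: common zeros = {(5, 4)}, so the count is 1.
Comparison with the Bézout bound: 1 ≤ 2 = deg(f)·deg(g), as expected for curves with no common component (the affine F_11-count falls short of the bound because intersections may lie at infinity, over extension fields, or carry multiplicity).


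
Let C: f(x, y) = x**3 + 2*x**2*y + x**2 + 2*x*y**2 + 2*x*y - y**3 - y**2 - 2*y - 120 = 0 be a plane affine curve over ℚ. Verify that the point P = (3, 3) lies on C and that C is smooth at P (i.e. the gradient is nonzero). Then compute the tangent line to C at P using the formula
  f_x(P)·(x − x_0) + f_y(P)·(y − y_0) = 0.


Tangent line at P: 93*x + 25*y - 354 = 0.

Step 1: f(3, 3) = 0, so P lies on C.
Step 2: partial derivatives
  f_x(x, y) = 3*x**2 + 4*x*y + 2*x + 2*y**2 + 2*y, f_y(x, y) = 2*x**2 + 4*x*y + 2*x - 3*y**2 - 2*y - 2.
  f_x(P) = 93, f_y(P) = 25 (gradient nonzero, so P is smooth).
Step 3: tangent line at P: 93·(x − 3) + 25·(y − 3) = 0.
Expanding: 93*x + 25*y - 354 = 0.


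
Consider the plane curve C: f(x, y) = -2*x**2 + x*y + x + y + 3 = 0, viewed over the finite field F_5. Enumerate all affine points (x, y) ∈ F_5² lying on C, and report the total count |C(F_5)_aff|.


Affine F_5-points: {(0, 2), (1, 4), (2, 1), (3, 3), (4, 0), (4, 1), (4, 2), (4, 3), (4, 4)}; count = 9.

For each of the 25 pairs (x, y) ∈ F_5², evaluate f(x, y) mod 5. Record the zeros.
  x = 0: [0↦3, 1↦4, 2↦0, 3↦1, 4↦2]  zeros at y ∈ {2}
  x = 1: [0↦2, 1↦4, 2↦1, 3↦3, 4↦0]  zeros at y ∈ {4}
  x = 2: [0↦2, 1↦0, 2↦3, 3↦1, 4↦4]  zeros at y ∈ {1}
  x = 3: [0↦3, 1↦2, 2↦1, 3↦0, 4↦4]  zeros at y ∈ {3}
  x = 4: [0↦0, 1↦0, 2↦0, 3↦0, 4↦0]  zeros at y ∈ {0, 1, 2, 3, 4}
Collecting zeros: affine points = {(0, 2), (1, 4), (2, 1), (3, 3), (4, 0), (4, 1), (4, 2), (4, 3), (4, 4)}.
Total count |C(F_5)_aff| = 9.


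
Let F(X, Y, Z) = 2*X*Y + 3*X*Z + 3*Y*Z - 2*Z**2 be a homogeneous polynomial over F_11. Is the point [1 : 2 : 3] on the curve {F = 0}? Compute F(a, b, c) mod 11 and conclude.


F(1,2,3) ≡ 2 (mod 11); P is NOT on the curve.

Evaluate F(1, 2, 3) term-by-term (mod 11).
  2*X*Y ↦ 2·1·2·1 = 4
  3*X*Z ↦ 3·1·1·3 = 9
  3*Y*Z ↦ 3·1·2·3 = 18
  -2*Z**2 ↦ -2·1·1·9 = -18
Sum: F(1, 2, 3) = (4) + (9) + (18) + (-18) = 13.
Reducing mod 11: 13 ≡ 2 (mod 11).
Since F(a, b, c) ≡ 2 ≠ 0 (mod 11), P does NOT lie on the curve.


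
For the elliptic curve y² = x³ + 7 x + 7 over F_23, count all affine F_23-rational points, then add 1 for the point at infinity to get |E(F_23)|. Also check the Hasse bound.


Affine points = {(2, 11), (2, 12), (3, 3), (3, 20), (5, 11), (5, 12), (6, 9), (6, 14), (7, 10), (7, 13), (8, 0), (11, 9), (11, 14), (12, 5), (12, 18), (13, 8), (13, 15), (16, 11), (16, 12), (17, 5), (17, 18), (18, 10), (18, 13), (21, 10), (21, 13)}; affine count = 25; |E(F_23)| = 26.

Discriminant check: Δ ∝ 4a³ + 27b² = 4·7³ + 27·7² = 4·343 + 27·49 ≡ 4 (mod 23). Nonzero ⇒ E is nonsingular.
For each x ∈ F_23, compute rhs = x³ + 7·x + 7 mod 23, then count y ∈ F_23 with y² ≡ rhs.
  x = 0: rhs = 7, matching y values: none (0 points).
  x = 1: rhs = 15, matching y values: none (0 points).
  x = 2: rhs = 6, matching y values: 11, 12 (2 points).
  x = 3: rhs = 9, matching y values: 3, 20 (2 points).
  x = 4: rhs = 7, matching y values: none (0 points).
  x = 5: rhs = 6, matching y values: 11, 12 (2 points).
  x = 6: rhs = 12, matching y values: 9, 14 (2 points).
  x = 7: rhs = 8, matching y values: 10, 13 (2 points).
  x = 8: rhs = 0, matching y values: 0 (1 points).
  x = 9: rhs = 17, matching y values: none (0 points).
  x = 10: rhs = 19, matching y values: none (0 points).
  x = 11: rhs = 12, matching y values: 9, 14 (2 points).
  x = 12: rhs = 2, matching y values: 5, 18 (2 points).
  x = 13: rhs = 18, matching y values: 8, 15 (2 points).
  x = 14: rhs = 20, matching y values: none (0 points).
  x = 15: rhs = 14, matching y values: none (0 points).
  x = 16: rhs = 6, matching y values: 11, 12 (2 points).
  x = 17: rhs = 2, matching y values: 5, 18 (2 points).
  x = 18: rhs = 8, matching y values: 10, 13 (2 points).
  x = 19: rhs = 7, matching y values: none (0 points).
  x = 20: rhs = 5, matching y values: none (0 points).
  x = 21: rhs = 8, matching y values: 10, 13 (2 points).
  x = 22: rhs = 22, matching y values: none (0 points).
Total affine count: 25.
Full point count |E(F_23)| = 25 + 1 = 26.
Hasse bound: |26 − (23+1)| = |2| = 2 ≤ 2√23 ≈ 9.5917 ✓.


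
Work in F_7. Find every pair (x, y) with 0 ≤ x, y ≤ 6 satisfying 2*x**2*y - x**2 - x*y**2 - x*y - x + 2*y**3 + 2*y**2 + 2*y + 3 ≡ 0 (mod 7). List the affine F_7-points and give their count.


Affine F_7-points: {(1, 1), (2, 1), (2, 5), (3, 5)}; count = 4.

For each of the 49 pairs (x, y) ∈ F_7², evaluate f(x, y) mod 7. Record the zeros.
  x = 0: [0↦3, 1↦2, 2↦3, 3↦4, 4↦3, 5↦5, 6↦1]  zeros at y ∈ ∅
  x = 1: [0↦1, 1↦0, 2↦6, 3↦3, 4↦3, 5↦4, 6↦4]  zeros at y ∈ {1}
  x = 2: [0↦4, 1↦0, 2↦1, 3↦5, 4↦3, 5↦0, 6↦1]  zeros at y ∈ {1, 5}
  x = 3: [0↦5, 1↦2, 2↦2, 3↦3, 4↦3, 5↦0, 6↦6]  zeros at y ∈ {5}
  x = 4: [0↦4, 1↦6, 2↦2, 3↦4, 4↦3, 5↦4, 6↦5]  zeros at y ∈ ∅
  x = 5: [0↦1, 1↦5, 2↦1, 3↦1, 4↦3, 5↦5, 6↦5]  zeros at y ∈ ∅
  x = 6: [0↦3, 1↦6, 2↦6, 3↦1, 4↦3, 5↦3, 6↦6]  zeros at y ∈ ∅
Collecting zeros: affine points = {(1, 1), (2, 1), (2, 5), (3, 5)}.
Total count |C(F_7)_aff| = 4.


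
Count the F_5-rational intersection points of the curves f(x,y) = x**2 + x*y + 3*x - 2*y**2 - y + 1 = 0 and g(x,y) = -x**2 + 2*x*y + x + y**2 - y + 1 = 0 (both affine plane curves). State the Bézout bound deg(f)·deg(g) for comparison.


Common zeros: ∅; count = 0; Bézout bound = 4.

deg(f) = 2, deg(g) = 2, so Bézout bound = 4.
Scan x ∈ F_5. For each x, list the y ∈ F_5 with f(x, y) ≡ 0 and those with g(x, y) ≡ 0 (mod 5); the common zeros in that column are the intersection.
  x = 0: f ≡ 0 at y ∈ {3, 4}; g ≡ 0 at y ∈ ∅; common: ∅.
  x = 1: f ≡ 0 at y ∈ {0}; g ≡ 0 at y ∈ ∅; common: ∅.
  x = 2: f ≡ 0 at y ∈ {1, 2}; g ≡ 0 at y ∈ ∅; common: ∅.
  x = 3: f ≡ 0 at y ∈ {2, 4}; g ≡ 0 at y ∈ {0}; common: ∅.
  x = 4: f ≡ 0 at y ∈ {1, 3}; g ≡ 0 at y ∈ ∅; common: ∅.
Collecting: common zeros = ∅, so the count is 0.
Comparison with the Bézout bound: 0 ≤ 4 = deg(f)·deg(g), as expected for curves with no common component (the affine F_5-count falls short of the bound because intersections may lie at infinity, over extension fields, or carry multiplicity).


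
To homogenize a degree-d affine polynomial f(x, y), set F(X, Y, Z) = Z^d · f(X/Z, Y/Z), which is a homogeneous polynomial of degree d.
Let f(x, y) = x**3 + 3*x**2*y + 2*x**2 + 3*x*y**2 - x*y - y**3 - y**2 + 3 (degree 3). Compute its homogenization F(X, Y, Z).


F(X, Y, Z) = X**3 + 3*X**2*Y + 2*X**2*Z + 3*X*Y**2 - X*Y*Z - Y**3 - Y**2*Z + 3*Z**3

deg(f) = 3.
Substitute x = X/Z, y = Y/Z into f, then multiply by Z^3.
  monomial 1·x^3·y^0 ↦ 1·X^3·Y^0·Z^0.
  monomial 3·x^2·y^1 ↦ 3·X^2·Y^1·Z^0.
  monomial 2·x^2·y^0 ↦ 2·X^2·Y^0·Z^1.
  monomial 3·x^1·y^2 ↦ 3·X^1·Y^2·Z^0.
  monomial -1·x^1·y^1 ↦ -1·X^1·Y^1·Z^1.
  monomial -1·x^0·y^3 ↦ -1·X^0·Y^3·Z^0.
  monomial -1·x^0·y^2 ↦ -1·X^0·Y^2·Z^1.
  monomial 3·x^0·y^0 ↦ 3·X^0·Y^0·Z^3.
Collecting: F(X, Y, Z) = X**3 + 3*X**2*Y + 2*X**2*Z + 3*X*Y**2 - X*Y*Z - Y**3 - Y**2*Z + 3*Z**3.


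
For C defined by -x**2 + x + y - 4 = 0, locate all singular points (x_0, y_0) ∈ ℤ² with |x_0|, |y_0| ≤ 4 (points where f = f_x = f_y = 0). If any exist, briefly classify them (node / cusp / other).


No singular points in the scanned grid; C is smooth there.

Compute partial derivatives:
  f_x = 1 - 2*x.
  f_y = 1.
f_y = 1 is a nonzero constant, so f_y never vanishes: no point (x, y) can satisfy f = f_x = f_y = 0. In particular no (x, y) ∈ {−4, ..., 4}² is singular; the curve is smooth.


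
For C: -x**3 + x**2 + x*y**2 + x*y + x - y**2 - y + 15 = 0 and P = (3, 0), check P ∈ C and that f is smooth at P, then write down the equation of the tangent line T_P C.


Tangent line at P: -20*x + 2*y + 60 = 0.

Step 1: f(3, 0) = 0, so P lies on C.
Step 2: partial derivatives
  f_x(x, y) = -3*x**2 + 2*x + y**2 + y + 1, f_y(x, y) = 2*x*y + x - 2*y - 1.
  f_x(P) = -20, f_y(P) = 2 (gradient nonzero, so P is smooth).
Step 3: tangent line at P: -20·(x − 3) + 2·(y − 0) = 0.
Expanding: -20*x + 2*y + 60 = 0.


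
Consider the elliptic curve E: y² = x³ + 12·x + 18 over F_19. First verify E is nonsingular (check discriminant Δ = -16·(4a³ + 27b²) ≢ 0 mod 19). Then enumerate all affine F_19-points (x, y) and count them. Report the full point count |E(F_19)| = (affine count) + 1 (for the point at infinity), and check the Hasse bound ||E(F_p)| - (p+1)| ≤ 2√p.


Affine points = {(3, 9), (3, 10), (4, 4), (4, 15), (9, 0), (10, 6), (10, 13), (12, 3), (12, 16), (14, 2), (14, 17), (15, 1), (15, 18), (17, 9), (17, 10), (18, 9), (18, 10)}; affine count = 17; |E(F_19)| = 18.

Discriminant check: Δ ∝ 4a³ + 27b² = 4·12³ + 27·18² = 4·1728 + 27·324 ≡ 4 (mod 19). Nonzero ⇒ E is nonsingular.
For each x ∈ F_19, compute rhs = x³ + 12·x + 18 mod 19, then count y ∈ F_19 with y² ≡ rhs.
  x = 0: rhs = 18, matching y values: none (0 points).
  x = 1: rhs = 12, matching y values: none (0 points).
  x = 2: rhs = 12, matching y values: none (0 points).
  x = 3: rhs = 5, matching y values: 9, 10 (2 points).
  x = 4: rhs = 16, matching y values: 4, 15 (2 points).
  x = 5: rhs = 13, matching y values: none (0 points).
  x = 6: rhs = 2, matching y values: none (0 points).
  x = 7: rhs = 8, matching y values: none (0 points).
  x = 8: rhs = 18, matching y values: none (0 points).
  x = 9: rhs = 0, matching y values: 0 (1 points).
  x = 10: rhs = 17, matching y values: 6, 13 (2 points).
  x = 11: rhs = 18, matching y values: none (0 points).
  x = 12: rhs = 9, matching y values: 3, 16 (2 points).
  x = 13: rhs = 15, matching y values: none (0 points).
  x = 14: rhs = 4, matching y values: 2, 17 (2 points).
  x = 15: rhs = 1, matching y values: 1, 18 (2 points).
  x = 16: rhs = 12, matching y values: none (0 points).
  x = 17: rhs = 5, matching y values: 9, 10 (2 points).
  x = 18: rhs = 5, matching y values: 9, 10 (2 points).
Total affine count: 17.
Full point count |E(F_19)| = 17 + 1 = 18.
Hasse bound: |18 − (19+1)| = |-2| = 2 ≤ 2√19 ≈ 8.7178 ✓.


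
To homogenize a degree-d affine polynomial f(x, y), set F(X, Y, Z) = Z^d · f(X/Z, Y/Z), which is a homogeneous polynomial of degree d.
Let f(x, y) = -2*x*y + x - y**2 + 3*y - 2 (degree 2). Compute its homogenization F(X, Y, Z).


F(X, Y, Z) = -2*X*Y + X*Z - Y**2 + 3*Y*Z - 2*Z**2

deg(f) = 2.
Substitute x = X/Z, y = Y/Z into f, then multiply by Z^2.
  monomial -2·x^1·y^1 ↦ -2·X^1·Y^1·Z^0.
  monomial 1·x^1·y^0 ↦ 1·X^1·Y^0·Z^1.
  monomial -1·x^0·y^2 ↦ -1·X^0·Y^2·Z^0.
  monomial 3·x^0·y^1 ↦ 3·X^0·Y^1·Z^1.
  monomial -2·x^0·y^0 ↦ -2·X^0·Y^0·Z^2.
Collecting: F(X, Y, Z) = -2*X*Y + X*Z - Y**2 + 3*Y*Z - 2*Z**2.


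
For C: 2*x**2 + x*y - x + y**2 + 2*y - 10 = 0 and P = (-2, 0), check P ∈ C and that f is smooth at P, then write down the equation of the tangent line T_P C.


Tangent line at P: -9*x - 18 = 0.

Step 1: f(-2, 0) = 0, so P lies on C.
Step 2: partial derivatives
  f_x(x, y) = 4*x + y - 1, f_y(x, y) = x + 2*y + 2.
  f_x(P) = -9, f_y(P) = 0 (gradient nonzero, so P is smooth).
Step 3: tangent line at P: -9·(x − -2) + 0·(y − 0) = 0.
Expanding: -9*x - 18 = 0.


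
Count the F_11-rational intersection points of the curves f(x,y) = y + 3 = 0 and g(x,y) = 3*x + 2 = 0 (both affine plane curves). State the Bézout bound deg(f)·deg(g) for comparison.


Common zeros: {(3, 8)}; count = 1; Bézout bound = 1.

deg(f) = 1, deg(g) = 1, so Bézout bound = 1.
Scan x ∈ F_11. For each x, list the y ∈ F_11 with f(x, y) ≡ 0 and those with g(x, y) ≡ 0 (mod 11); the common zeros in that column are the intersection.
  x = 0: f ≡ 0 at y ∈ {8}; g ≡ 0 at y ∈ ∅; common: ∅.
  x = 1: f ≡ 0 at y ∈ {8}; g ≡ 0 at y ∈ ∅; common: ∅.
  x = 2: f ≡ 0 at y ∈ {8}; g ≡ 0 at y ∈ ∅; common: ∅.
  x = 3: f ≡ 0 at y ∈ {8}; g ≡ 0 at y ∈ {0, 1, 2, 3, 4, 5, 6, 7, 8, 9, 10}; common: {8}.
  x = 4: f ≡ 0 at y ∈ {8}; g ≡ 0 at y ∈ ∅; common: ∅.
  x = 5: f ≡ 0 at y ∈ {8}; g ≡ 0 at y ∈ ∅; common: ∅.
  x = 6: f ≡ 0 at y ∈ {8}; g ≡ 0 at y ∈ ∅; common: ∅.
  x = 7: f ≡ 0 at y ∈ {8}; g ≡ 0 at y ∈ ∅; common: ∅.
  x = 8: f ≡ 0 at y ∈ {8}; g ≡ 0 at y ∈ ∅; common: ∅.
  x = 9: f ≡ 0 at y ∈ {8}; g ≡ 0 at y ∈ ∅; common: ∅.
  x = 10: f ≡ 0 at y ∈ {8}; g ≡ 0 at y ∈ ∅; common: ∅.
Collecting: common zeros = {(3, 8)}, so the count is 1.
Comparison with the Bézout bound: 1 ≤ 1 = deg(f)·deg(g), as expected for curves with no common component (the bound is attained).


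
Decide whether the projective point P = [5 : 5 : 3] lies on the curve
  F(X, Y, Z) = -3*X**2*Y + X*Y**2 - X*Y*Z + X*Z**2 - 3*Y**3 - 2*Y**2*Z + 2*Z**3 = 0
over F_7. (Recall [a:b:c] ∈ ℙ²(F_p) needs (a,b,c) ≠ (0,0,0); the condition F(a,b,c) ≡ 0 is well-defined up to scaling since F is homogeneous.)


F(5,5,3) ≡ 5 (mod 7); P is NOT on the curve.

Evaluate F(5, 5, 3) term-by-term (mod 7).
  -3*X**2*Y ↦ -3·25·5·1 = -375
  X*Y**2 ↦ 1·5·25·1 = 125
  -X*Y*Z ↦ -1·5·5·3 = -75
  X*Z**2 ↦ 1·5·1·9 = 45
  -3*Y**3 ↦ -3·1·125·1 = -375
  -2*Y**2*Z ↦ -2·1·25·3 = -150
  2*Z**3 ↦ 2·1·1·27 = 54
Sum: F(5, 5, 3) = (-375) + (125) + (-75) + (45) + (-375) + (-150) + (54) = -751.
Reducing mod 7: -751 ≡ 5 (mod 7).
Since F(a, b, c) ≡ 5 ≠ 0 (mod 7), P does NOT lie on the curve.


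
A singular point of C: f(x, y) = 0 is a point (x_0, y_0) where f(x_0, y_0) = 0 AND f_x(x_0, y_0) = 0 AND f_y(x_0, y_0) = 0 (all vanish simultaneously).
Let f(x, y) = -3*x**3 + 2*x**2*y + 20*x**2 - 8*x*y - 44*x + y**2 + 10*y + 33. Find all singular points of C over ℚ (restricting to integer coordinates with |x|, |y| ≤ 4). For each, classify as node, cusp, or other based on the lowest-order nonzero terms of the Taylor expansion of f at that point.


Singular points: {(2, -1)}; classification: cusp.

Compute partial derivatives:
  f_x = -9*x**2 + 4*x*y + 40*x - 8*y - 44.
  f_y = 2*x**2 - 8*x + 2*y + 10.
Scan x_0 ∈ {−4, ..., 4}. For each x_0, f_y(x_0, y) is a polynomial in y; find its integer roots y ∈ {−4, ..., 4}, then test f_x and f at those candidates.
  x = -4: f_y(-4, y) = 2*y + 74; no integer root y with |y| ≤ 4.
  x = -3: f_y(-3, y) = 2*y + 52; no integer root y with |y| ≤ 4.
  x = -2: f_y(-2, y) = 2*y + 34; no integer root y with |y| ≤ 4.
  x = -1: f_y(-1, y) = 2*y + 20; no integer root y with |y| ≤ 4.
  x = 0: f_y(0, y) = 2*y + 10; no integer root y with |y| ≤ 4.
  x = 1: f_y(1, y) = 2*y + 4; vanishes at y ∈ {-2}. (1, -2): f_x = -5 ≠ 0.
  x = 2: f_y(2, y) = 2*y + 2; vanishes at y ∈ {-1}. (2, -1): f_x = 0, f = 0 — SINGULAR.
  x = 3: f_y(3, y) = 2*y + 4; vanishes at y ∈ {-2}. (3, -2): f_x = -13 ≠ 0.
  x = 4: f_y(4, y) = 2*y + 10; no integer root y with |y| ≤ 4.
Only singular point on the grid: (2, -1).
Classify: substitute x = 2 + u, y = -1 + v and expand: f = -3*u**3 + 2*u**2*v + v**2.
No constant or linear terms (consistent with a singular point). Quadratic part: v**2. Cubic part: -3*u**3 + 2*u**2*v.
The quadratic part v**2 is a perfect square, so there is a single (double) tangent line v = 0, i.e. y = -1. Restricting the cubic part to that line (v = 0) leaves -3*u**3 ≠ 0, so f is not divisible by v and the branch is v² ≈ 3*u**3 to lowest order — this is a cusp.
Classification: cusp.


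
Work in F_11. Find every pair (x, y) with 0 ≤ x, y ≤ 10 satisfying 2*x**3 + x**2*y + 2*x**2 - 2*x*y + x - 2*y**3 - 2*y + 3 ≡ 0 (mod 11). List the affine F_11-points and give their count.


Affine F_11-points: {(1, 3), (1, 4), (2, 5), (2, 7), (2, 10), (3, 1), (5, 0), (5, 1), (5, 10), (6, 4), (7, 1), (9, 2), (9, 10)}; count = 13.

For each of the 121 pairs (x, y) ∈ F_11², evaluate f(x, y) mod 11. Record the zeros.
  x = 0: [0↦3, 1↦10, 2↦5, 3↦9, 4↦10, 5↦7, 6↦10, 7↦7, 8↦8, 9↦1, 10↦7]  zeros at y ∈ ∅
  x = 1: [0↦8, 1↦3, 2↦8, 3↦0, 4↦0, 5↦7, 6↦9, 7↦5, 8↦5, 9↦8, 10↦2]  zeros at y ∈ {3, 4}
  x = 2: [0↦7, 1↦3, 2↦9, 3↦2, 4↦3, 5↦0, 6↦3, 7↦0, 8↦1, 9↦5, 10↦0]  zeros at y ∈ {5, 7, 10}
  x = 3: [0↦1, 1↦0, 2↦9, 3↦5, 4↦9, 5↦9, 6↦4, 7↦4, 8↦8, 9↦4, 10↦2]  zeros at y ∈ {1}
  x = 4: [0↦2, 1↦6, 2↦9, 3↦10, 4↦8, 5↦2, 6↦2, 7↦7, 8↦5, 9↦6, 10↦9]  zeros at y ∈ ∅
  x = 5: [0↦0, 1↦0, 2↦10, 3↦7, 4↦1, 5↦2, 6↦9, 7↦10, 8↦4, 9↦1, 10↦0]  zeros at y ∈ {0, 1, 10}
  x = 6: [0↦7, 1↦5, 2↦2, 3↦8, 4↦0, 5↦10, 6↦4, 7↦3, 8↦6, 9↦1, 10↦9]  zeros at y ∈ {4}
  x = 7: [0↦2, 1↦0, 2↦8, 3↦3, 4↦6, 5↦5, 6↦10, 7↦9, 8↦1, 9↦7, 10↦4]  zeros at y ∈ {1}
  x = 8: [0↦8, 1↦8, 2↦7, 3↦4, 4↦9, 5↦10, 6↦6, 7↦7, 8↦1, 9↦9, 10↦8]  zeros at y ∈ ∅
  x = 9: [0↦4, 1↦8, 2↦0, 3↦1, 4↦10, 5↦4, 6↦4, 7↦9, 8↦7, 9↦8, 10↦0]  zeros at y ∈ {2, 10}
  x = 10: [0↦2, 1↦1, 2↦10, 3↦6, 4↦10, 5↦10, 6↦5, 7↦5, 8↦9, 9↦5, 10↦3]  zeros at y ∈ ∅
Collecting zeros: affine points = {(1, 3), (1, 4), (2, 5), (2, 7), (2, 10), (3, 1), (5, 0), (5, 1), (5, 10), (6, 4), (7, 1), (9, 2), (9, 10)}.
Total count |C(F_11)_aff| = 13.


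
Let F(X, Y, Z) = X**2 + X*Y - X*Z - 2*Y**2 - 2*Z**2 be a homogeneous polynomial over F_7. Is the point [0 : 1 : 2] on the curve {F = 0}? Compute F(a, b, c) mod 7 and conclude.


F(0,1,2) ≡ 4 (mod 7); P is NOT on the curve.

Evaluate F(0, 1, 2) term-by-term (mod 7).
  X**2 ↦ 1·0·1·1 = 0
  X*Y ↦ 1·0·1·1 = 0
  -X*Z ↦ -1·0·1·2 = 0
  -2*Y**2 ↦ -2·1·1·1 = -2
  -2*Z**2 ↦ -2·1·1·4 = -8
Sum: F(0, 1, 2) = (0) + (0) + (0) + (-2) + (-8) = -10.
Reducing mod 7: -10 ≡ 4 (mod 7).
Since F(a, b, c) ≡ 4 ≠ 0 (mod 7), P does NOT lie on the curve.


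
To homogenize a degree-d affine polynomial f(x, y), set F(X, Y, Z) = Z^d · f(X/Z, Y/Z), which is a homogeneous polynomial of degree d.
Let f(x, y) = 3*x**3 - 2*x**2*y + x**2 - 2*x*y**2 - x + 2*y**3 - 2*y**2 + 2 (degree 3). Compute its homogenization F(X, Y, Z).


F(X, Y, Z) = 3*X**3 - 2*X**2*Y + X**2*Z - 2*X*Y**2 - X*Z**2 + 2*Y**3 - 2*Y**2*Z + 2*Z**3

deg(f) = 3.
Substitute x = X/Z, y = Y/Z into f, then multiply by Z^3.
  monomial 3·x^3·y^0 ↦ 3·X^3·Y^0·Z^0.
  monomial -2·x^2·y^1 ↦ -2·X^2·Y^1·Z^0.
  monomial 1·x^2·y^0 ↦ 1·X^2·Y^0·Z^1.
  monomial -2·x^1·y^2 ↦ -2·X^1·Y^2·Z^0.
  monomial -1·x^1·y^0 ↦ -1·X^1·Y^0·Z^2.
  monomial 2·x^0·y^3 ↦ 2·X^0·Y^3·Z^0.
  monomial -2·x^0·y^2 ↦ -2·X^0·Y^2·Z^1.
  monomial 2·x^0·y^0 ↦ 2·X^0·Y^0·Z^3.
Collecting: F(X, Y, Z) = 3*X**3 - 2*X**2*Y + X**2*Z - 2*X*Y**2 - X*Z**2 + 2*Y**3 - 2*Y**2*Z + 2*Z**3.


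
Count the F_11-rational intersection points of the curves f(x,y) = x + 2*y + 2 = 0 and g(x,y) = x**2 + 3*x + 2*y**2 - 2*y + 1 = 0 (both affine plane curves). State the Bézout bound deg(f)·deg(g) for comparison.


Common zeros: ∅; count = 0; Bézout bound = 2.

deg(f) = 1, deg(g) = 2, so Bézout bound = 2.
Scan x ∈ F_11. For each x, list the y ∈ F_11 with f(x, y) ≡ 0 and those with g(x, y) ≡ 0 (mod 11); the common zeros in that column are the intersection.
  x = 0: f ≡ 0 at y ∈ {10}; g ≡ 0 at y ∈ ∅; common: ∅.
  x = 1: f ≡ 0 at y ∈ {4}; g ≡ 0 at y ∈ ∅; common: ∅.
  x = 2: f ≡ 0 at y ∈ {9}; g ≡ 0 at y ∈ {0, 1}; common: ∅.
  x = 3: f ≡ 0 at y ∈ {3}; g ≡ 0 at y ∈ ∅; common: ∅.
  x = 4: f ≡ 0 at y ∈ {8}; g ≡ 0 at y ∈ {2, 10}; common: ∅.
  x = 5: f ≡ 0 at y ∈ {2}; g ≡ 0 at y ∈ ∅; common: ∅.
  x = 6: f ≡ 0 at y ∈ {7}; g ≡ 0 at y ∈ {0, 1}; common: ∅.
  x = 7: f ≡ 0 at y ∈ {1}; g ≡ 0 at y ∈ ∅; common: ∅.
  x = 8: f ≡ 0 at y ∈ {6}; g ≡ 0 at y ∈ ∅; common: ∅.
  x = 9: f ≡ 0 at y ∈ {0}; g ≡ 0 at y ∈ {3, 9}; common: ∅.
  x = 10: f ≡ 0 at y ∈ {5}; g ≡ 0 at y ∈ {3, 9}; common: ∅.
Collecting: common zeros = ∅, so the count is 0.
Comparison with the Bézout bound: 0 ≤ 2 = deg(f)·deg(g), as expected for curves with no common component (the affine F_11-count falls short of the bound because intersections may lie at infinity, over extension fields, or carry multiplicity).


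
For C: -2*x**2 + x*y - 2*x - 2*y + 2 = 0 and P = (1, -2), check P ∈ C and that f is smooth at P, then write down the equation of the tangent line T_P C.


Tangent line at P: -8*x - y + 6 = 0.

Step 1: f(1, -2) = 0, so P lies on C.
Step 2: partial derivatives
  f_x(x, y) = -4*x + y - 2, f_y(x, y) = x - 2.
  f_x(P) = -8, f_y(P) = -1 (gradient nonzero, so P is smooth).
Step 3: tangent line at P: -8·(x − 1) + -1·(y − -2) = 0.
Expanding: -8*x - y + 6 = 0.


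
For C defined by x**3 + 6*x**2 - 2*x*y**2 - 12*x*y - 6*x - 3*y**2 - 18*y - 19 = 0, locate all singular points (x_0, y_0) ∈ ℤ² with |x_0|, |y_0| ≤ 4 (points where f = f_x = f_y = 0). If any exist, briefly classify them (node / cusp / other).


Singular points: {(-2, -3)}; classification: cusp.

Compute partial derivatives:
  f_x = 3*x**2 + 12*x - 2*y**2 - 12*y - 6.
  f_y = -4*x*y - 12*x - 6*y - 18.
Scan x_0 ∈ {−4, ..., 4}. For each x_0, f_y(x_0, y) is a polynomial in y; find its integer roots y ∈ {−4, ..., 4}, then test f_x and f at those candidates.
  x = -4: f_y(-4, y) = 10*y + 30; vanishes at y ∈ {-3}. (-4, -3): f_x = 12 ≠ 0.
  x = -3: f_y(-3, y) = 6*y + 18; vanishes at y ∈ {-3}. (-3, -3): f_x = 3 ≠ 0.
  x = -2: f_y(-2, y) = 2*y + 6; vanishes at y ∈ {-3}. (-2, -3): f_x = 0, f = 0 — SINGULAR.
  x = -1: f_y(-1, y) = -2*y - 6; vanishes at y ∈ {-3}. (-1, -3): f_x = 3 ≠ 0.
  x = 0: f_y(0, y) = -6*y - 18; vanishes at y ∈ {-3}. (0, -3): f_x = 12 ≠ 0.
  x = 1: f_y(1, y) = -10*y - 30; vanishes at y ∈ {-3}. (1, -3): f_x = 27 ≠ 0.
  x = 2: f_y(2, y) = -14*y - 42; vanishes at y ∈ {-3}. (2, -3): f_x = 48 ≠ 0.
  x = 3: f_y(3, y) = -18*y - 54; vanishes at y ∈ {-3}. (3, -3): f_x = 75 ≠ 0.
  x = 4: f_y(4, y) = -22*y - 66; vanishes at y ∈ {-3}. (4, -3): f_x = 108 ≠ 0.
Only singular point on the grid: (-2, -3).
Classify: substitute x = -2 + u, y = -3 + v and expand: f = u**3 - 2*u*v**2 + v**2.
No constant or linear terms (consistent with a singular point). Quadratic part: v**2. Cubic part: u**3 - 2*u*v**2.
The quadratic part v**2 is a perfect square, so there is a single (double) tangent line v = 0, i.e. y = -3. Restricting the cubic part to that line (v = 0) leaves u**3 ≠ 0, so f is not divisible by v and the branch is v² ≈ -u**3 to lowest order — this is a cusp.
Classification: cusp.


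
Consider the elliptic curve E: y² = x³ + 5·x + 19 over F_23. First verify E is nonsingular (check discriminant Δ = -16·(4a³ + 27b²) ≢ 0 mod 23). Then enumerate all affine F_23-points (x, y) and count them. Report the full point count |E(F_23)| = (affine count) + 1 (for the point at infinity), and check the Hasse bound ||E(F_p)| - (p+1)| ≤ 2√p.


Affine points = {(1, 5), (1, 18), (5, 10), (5, 13), (6, 9), (6, 14), (7, 11), (7, 12), (11, 5), (11, 18), (12, 6), (12, 17), (13, 2), (13, 21), (14, 2), (14, 21), (16, 3), (16, 20), (17, 7), (17, 16), (19, 2), (19, 21), (20, 0), (21, 1), (21, 22), (22, 6), (22, 17)}; affine count = 27; |E(F_23)| = 28.

Discriminant check: Δ ∝ 4a³ + 27b² = 4·5³ + 27·19² = 4·125 + 27·361 ≡ 12 (mod 23). Nonzero ⇒ E is nonsingular.
For each x ∈ F_23, compute rhs = x³ + 5·x + 19 mod 23, then count y ∈ F_23 with y² ≡ rhs.
  x = 0: rhs = 19, matching y values: none (0 points).
  x = 1: rhs = 2, matching y values: 5, 18 (2 points).
  x = 2: rhs = 14, matching y values: none (0 points).
  x = 3: rhs = 15, matching y values: none (0 points).
  x = 4: rhs = 11, matching y values: none (0 points).
  x = 5: rhs = 8, matching y values: 10, 13 (2 points).
  x = 6: rhs = 12, matching y values: 9, 14 (2 points).
  x = 7: rhs = 6, matching y values: 11, 12 (2 points).
  x = 8: rhs = 19, matching y values: none (0 points).
  x = 9: rhs = 11, matching y values: none (0 points).
  x = 10: rhs = 11, matching y values: none (0 points).
  x = 11: rhs = 2, matching y values: 5, 18 (2 points).
  x = 12: rhs = 13, matching y values: 6, 17 (2 points).
  x = 13: rhs = 4, matching y values: 2, 21 (2 points).
  x = 14: rhs = 4, matching y values: 2, 21 (2 points).
  x = 15: rhs = 19, matching y values: none (0 points).
  x = 16: rhs = 9, matching y values: 3, 20 (2 points).
  x = 17: rhs = 3, matching y values: 7, 16 (2 points).
  x = 18: rhs = 7, matching y values: none (0 points).
  x = 19: rhs = 4, matching y values: 2, 21 (2 points).
  x = 20: rhs = 0, matching y values: 0 (1 points).
  x = 21: rhs = 1, matching y values: 1, 22 (2 points).
  x = 22: rhs = 13, matching y values: 6, 17 (2 points).
Total affine count: 27.
Full point count |E(F_23)| = 27 + 1 = 28.
Hasse bound: |28 − (23+1)| = |4| = 4 ≤ 2√23 ≈ 9.5917 ✓.


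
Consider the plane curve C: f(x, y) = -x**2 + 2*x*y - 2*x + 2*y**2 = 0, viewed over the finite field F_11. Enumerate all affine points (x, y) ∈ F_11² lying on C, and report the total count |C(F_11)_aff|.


Affine F_11-points: {(0, 0), (2, 3), (2, 6), (4, 2), (4, 5), (6, 8), (8, 6), (8, 8), (9, 0), (9, 2)}; count = 10.

For each of the 121 pairs (x, y) ∈ F_11², evaluate f(x, y) mod 11. Record the zeros.
  x = 0: [0↦0, 1↦2, 2↦8, 3↦7, 4↦10, 5↦6, 6↦6, 7↦10, 8↦7, 9↦8, 10↦2]  zeros at y ∈ {0}
  x = 1: [0↦8, 1↦1, 2↦9, 3↦10, 4↦4, 5↦2, 6↦4, 7↦10, 8↦9, 9↦1, 10↦8]  zeros at y ∈ ∅
  x = 2: [0↦3, 1↦9, 2↦8, 3↦0, 4↦7, 5↦7, 6↦0, 7↦8, 8↦9, 9↦3, 10↦1]  zeros at y ∈ {3, 6}
  x = 3: [0↦7, 1↦4, 2↦5, 3↦10, 4↦8, 5↦10, 6↦5, 7↦4, 8↦7, 9↦3, 10↦3]  zeros at y ∈ ∅
  x = 4: [0↦9, 1↦8, 2↦0, 3↦7, 4↦7, 5↦0, 6↦8, 7↦9, 8↦3, 9↦1, 10↦3]  zeros at y ∈ {2, 5}
  x = 5: [0↦9, 1↦10, 2↦4, 3↦2, 4↦4, 5↦10, 6↦9, 7↦1, 8↦8, 9↦8, 10↦1]  zeros at y ∈ ∅
  x = 6: [0↦7, 1↦10, 2↦6, 3↦6, 4↦10, 5↦7, 6↦8, 7↦2, 8↦0, 9↦2, 10↦8]  zeros at y ∈ {8}
  x = 7: [0↦3, 1↦8, 2↦6, 3↦8, 4↦3, 5↦2, 6↦5, 7↦1, 8↦1, 9↦5, 10↦2]  zeros at y ∈ ∅
  x = 8: [0↦8, 1↦4, 2↦4, 3↦8, 4↦5, 5↦6, 6↦0, 7↦9, 8↦0, 9↦6, 10↦5]  zeros at y ∈ {6, 8}
  x = 9: [0↦0, 1↦9, 2↦0, 3↦6, 4↦5, 5↦8, 6↦4, 7↦4, 8↦8, 9↦5, 10↦6]  zeros at y ∈ {0, 2}
  x = 10: [0↦1, 1↦1, 2↦5, 3↦2, 4↦3, 5↦8, 6↦6, 7↦8, 8↦3, 9↦2, 10↦5]  zeros at y ∈ ∅
Collecting zeros: affine points = {(0, 0), (2, 3), (2, 6), (4, 2), (4, 5), (6, 8), (8, 6), (8, 8), (9, 0), (9, 2)}.
Total count |C(F_11)_aff| = 10.


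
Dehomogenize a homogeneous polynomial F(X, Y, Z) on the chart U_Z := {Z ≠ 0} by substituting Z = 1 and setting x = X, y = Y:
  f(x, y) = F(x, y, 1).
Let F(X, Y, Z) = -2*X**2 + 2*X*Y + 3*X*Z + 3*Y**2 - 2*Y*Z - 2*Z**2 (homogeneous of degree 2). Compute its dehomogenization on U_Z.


f(x, y) = -2*x**2 + 2*x*y + 3*x + 3*y**2 - 2*y - 2

On U_Z we set Z = 1. Each monomial c·X^i·Y^j·Z^k in F becomes c·x^i·y^j·1^k = c·x^i·y^j.
Substituting Z = 1: F(X, Y, 1) = -2*x**2 + 2*x*y + 3*x + 3*y**2 - 2*y - 2.
Note: deg(f) ≤ deg(F) = 2; strict inequality happens when F is divisible by Z (lost terms).


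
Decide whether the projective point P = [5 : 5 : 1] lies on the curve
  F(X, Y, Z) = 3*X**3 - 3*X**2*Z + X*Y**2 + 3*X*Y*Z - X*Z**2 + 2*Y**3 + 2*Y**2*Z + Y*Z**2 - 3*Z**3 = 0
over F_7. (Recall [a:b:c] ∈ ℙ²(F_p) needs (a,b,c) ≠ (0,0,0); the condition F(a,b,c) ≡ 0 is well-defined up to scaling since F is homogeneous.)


F(5,5,1) ≡ 6 (mod 7); P is NOT on the curve.

Evaluate F(5, 5, 1) term-by-term (mod 7).
  3*X**3 ↦ 3·125·1·1 = 375
  -3*X**2*Z ↦ -3·25·1·1 = -75
  X*Y**2 ↦ 1·5·25·1 = 125
  3*X*Y*Z ↦ 3·5·5·1 = 75
  -X*Z**2 ↦ -1·5·1·1 = -5
  2*Y**3 ↦ 2·1·125·1 = 250
  2*Y**2*Z ↦ 2·1·25·1 = 50
  Y*Z**2 ↦ 1·1·5·1 = 5
  -3*Z**3 ↦ -3·1·1·1 = -3
Sum: F(5, 5, 1) = (375) + (-75) + (125) + (75) + (-5) + (250) + (50) + (5) + (-3) = 797.
Reducing mod 7: 797 ≡ 6 (mod 7).
Since F(a, b, c) ≡ 6 ≠ 0 (mod 7), P does NOT lie on the curve.


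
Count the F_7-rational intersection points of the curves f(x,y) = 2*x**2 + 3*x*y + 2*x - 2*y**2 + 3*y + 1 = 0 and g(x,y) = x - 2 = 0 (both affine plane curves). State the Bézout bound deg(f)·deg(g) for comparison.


Common zeros: ∅; count = 0; Bézout bound = 2.

deg(f) = 2, deg(g) = 1, so Bézout bound = 2.
Scan x ∈ F_7. For each x, list the y ∈ F_7 with f(x, y) ≡ 0 and those with g(x, y) ≡ 0 (mod 7); the common zeros in that column are the intersection.
  x = 0: f ≡ 0 at y ∈ ∅; g ≡ 0 at y ∈ ∅; common: ∅.
  x = 1: f ≡ 0 at y ∈ ∅; g ≡ 0 at y ∈ ∅; common: ∅.
  x = 2: f ≡ 0 at y ∈ ∅; g ≡ 0 at y ∈ {0, 1, 2, 3, 4, 5, 6}; common: ∅.
  x = 3: f ≡ 0 at y ∈ {1, 5}; g ≡ 0 at y ∈ ∅; common: ∅.
  x = 4: f ≡ 0 at y ∈ {2}; g ≡ 0 at y ∈ ∅; common: ∅.
  x = 5: f ≡ 0 at y ∈ {1}; g ≡ 0 at y ∈ ∅; common: ∅.
  x = 6: f ≡ 0 at y ∈ {2, 5}; g ≡ 0 at y ∈ ∅; common: ∅.
Collecting: common zeros = ∅, so the count is 0.
Comparison with the Bézout bound: 0 ≤ 2 = deg(f)·deg(g), as expected for curves with no common component (the affine F_7-count falls short of the bound because intersections may lie at infinity, over extension fields, or carry multiplicity).


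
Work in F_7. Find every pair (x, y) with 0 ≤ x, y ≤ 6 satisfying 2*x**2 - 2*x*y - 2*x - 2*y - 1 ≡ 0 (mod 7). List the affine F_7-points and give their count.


Affine F_7-points: {(0, 3), (1, 5), (2, 4), (3, 4), (4, 3), (5, 5)}; count = 6.

For each of the 49 pairs (x, y) ∈ F_7², evaluate f(x, y) mod 7. Record the zeros.
  x = 0: [0↦6, 1↦4, 2↦2, 3↦0, 4↦5, 5↦3, 6↦1]  zeros at y ∈ {3}
  x = 1: [0↦6, 1↦2, 2↦5, 3↦1, 4↦4, 5↦0, 6↦3]  zeros at y ∈ {5}
  x = 2: [0↦3, 1↦4, 2↦5, 3↦6, 4↦0, 5↦1, 6↦2]  zeros at y ∈ {4}
  x = 3: [0↦4, 1↦3, 2↦2, 3↦1, 4↦0, 5↦6, 6↦5]  zeros at y ∈ {4}
  x = 4: [0↦2, 1↦6, 2↦3, 3↦0, 4↦4, 5↦1, 6↦5]  zeros at y ∈ {3}
  x = 5: [0↦4, 1↦6, 2↦1, 3↦3, 4↦5, 5↦0, 6↦2]  zeros at y ∈ {5}
  x = 6: [0↦3, 1↦3, 2↦3, 3↦3, 4↦3, 5↦3, 6↦3]  zeros at y ∈ ∅
Collecting zeros: affine points = {(0, 3), (1, 5), (2, 4), (3, 4), (4, 3), (5, 5)}.
Total count |C(F_7)_aff| = 6.


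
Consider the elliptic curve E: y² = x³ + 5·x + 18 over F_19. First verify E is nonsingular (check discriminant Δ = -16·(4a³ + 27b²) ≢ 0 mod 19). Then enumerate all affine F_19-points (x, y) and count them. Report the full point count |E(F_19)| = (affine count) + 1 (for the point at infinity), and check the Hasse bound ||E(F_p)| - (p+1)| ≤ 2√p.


Affine points = {(1, 9), (1, 10), (2, 6), (2, 13), (4, 8), (4, 11), (5, 4), (5, 15), (6, 6), (6, 13), (7, 4), (7, 15), (8, 0), (10, 2), (10, 17), (11, 6), (11, 13), (12, 1), (12, 18), (13, 0), (14, 1), (14, 18), (17, 0)}; affine count = 23; |E(F_19)| = 24.

Discriminant check: Δ ∝ 4a³ + 27b² = 4·5³ + 27·18² = 4·125 + 27·324 ≡ 14 (mod 19). Nonzero ⇒ E is nonsingular.
For each x ∈ F_19, compute rhs = x³ + 5·x + 18 mod 19, then count y ∈ F_19 with y² ≡ rhs.
  x = 0: rhs = 18, matching y values: none (0 points).
  x = 1: rhs = 5, matching y values: 9, 10 (2 points).
  x = 2: rhs = 17, matching y values: 6, 13 (2 points).
  x = 3: rhs = 3, matching y values: none (0 points).
  x = 4: rhs = 7, matching y values: 8, 11 (2 points).
  x = 5: rhs = 16, matching y values: 4, 15 (2 points).
  x = 6: rhs = 17, matching y values: 6, 13 (2 points).
  x = 7: rhs = 16, matching y values: 4, 15 (2 points).
  x = 8: rhs = 0, matching y values: 0 (1 points).
  x = 9: rhs = 13, matching y values: none (0 points).
  x = 10: rhs = 4, matching y values: 2, 17 (2 points).
  x = 11: rhs = 17, matching y values: 6, 13 (2 points).
  x = 12: rhs = 1, matching y values: 1, 18 (2 points).
  x = 13: rhs = 0, matching y values: 0 (1 points).
  x = 14: rhs = 1, matching y values: 1, 18 (2 points).
  x = 15: rhs = 10, matching y values: none (0 points).
  x = 16: rhs = 14, matching y values: none (0 points).
  x = 17: rhs = 0, matching y values: 0 (1 points).
  x = 18: rhs = 12, matching y values: none (0 points).
Total affine count: 23.
Full point count |E(F_19)| = 23 + 1 = 24.
Hasse bound: |24 − (19+1)| = |4| = 4 ≤ 2√19 ≈ 8.7178 ✓.
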